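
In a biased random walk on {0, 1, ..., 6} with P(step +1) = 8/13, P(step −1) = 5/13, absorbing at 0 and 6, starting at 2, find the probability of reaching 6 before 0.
P(hit 6 before 0) = (1 − (5/8)^2) / (1 − (5/8)^6) = 4096/6321

Let u_k denote P(reach 6 before 0 | start at k). Boundary: u_0 = 0, u_6 = 1. Recurrence: u_k = 8/13·u_{k+1} + 5/13·u_{k-1} for 1 ≤ k ≤ 5. Try u_k = A + B·r^k with r = q/p = (5/13)/(8/13) = 5/8. Substitution satisfies the recurrence; boundary conditions give:
  u_k = (1 − r^k) / (1 − r^N) = (1 − (5/8)^2) / (1 − (5/8)^6) = 4096/6321.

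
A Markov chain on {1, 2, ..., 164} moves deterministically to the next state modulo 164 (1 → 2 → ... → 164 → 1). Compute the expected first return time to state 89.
E[T_89 | X_0 = 89] = 164

The chain cycles deterministically, so starting at state 89 it returns in exactly 164 steps. Equivalently, the stationary distribution is uniform π_j = 1/164 for every state j, so by Kac's formula E[T_89] = 1/π_89 = 164.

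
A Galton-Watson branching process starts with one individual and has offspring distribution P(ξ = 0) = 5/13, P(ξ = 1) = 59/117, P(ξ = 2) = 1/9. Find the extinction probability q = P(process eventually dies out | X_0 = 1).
q = 1

Mean offspring μ = 0·5/13 + 1·59/117 + 2·1/9 = 85/117 ≤ 1. For μ ≤ 1 with offspring not concentrated at 1, the Galton-Watson process goes extinct almost surely, so q = 1.
(Algebraic check: The pgf is f(s) = 5/13 + 59/117·s + 1/9·s². The extinction probability q is the smallest fixed point of f in [0, 1]. Setting s = f(s):
  1/9·s² + (59/117 − 1)·s + 5/13 = 0
  1/9·s² − (5/13 + 1/9)·s + 5/13 = 0
which factors as (s − 1)·(1/9·s − 5/13) = 0, giving roots s = 1 and s = (5/13)/(1/9) = 45/13. Since 45/13 ≥ 1, the smallest root in [0, 1] is s = 1.)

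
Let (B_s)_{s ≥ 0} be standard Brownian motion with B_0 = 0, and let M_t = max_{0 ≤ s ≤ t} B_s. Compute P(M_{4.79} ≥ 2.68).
P(M_{4.79} ≥ 2.68) = 2·P(B_{4.79} ≥ 2.68) = 2(1 − Φ(2.68/√4.79)) ≈ 0.2208

By the reflection principle for Brownian motion, P(M_t ≥ a) = 2 · P(B_t ≥ a) for a ≥ 0. Since B_t ~ N(0, t), P(B_t ≥ 2.68) = 1 − Φ(2.68/√t) = 1 − Φ(2.68/√4.79) = 1 − Φ(1.2245). So
  P(M_{4.79} ≥ 2.68) = 2(1 − Φ(1.2245)) ≈ 0.2208.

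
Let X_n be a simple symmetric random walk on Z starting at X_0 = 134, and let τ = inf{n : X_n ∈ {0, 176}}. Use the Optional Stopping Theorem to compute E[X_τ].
E[X_τ] = 134

X_n is a martingale and τ is a bounded-mean stopping time (indeed τ is finite a.s. with bounded expectation since the walk is in a bounded region). By the OST, E[X_τ] = E[X_0] = 134. Equivalently: E[X_τ] = 176 · P(hit 176 first) + 0 · P(hit 0 first) = 176 · (134/176) = 134.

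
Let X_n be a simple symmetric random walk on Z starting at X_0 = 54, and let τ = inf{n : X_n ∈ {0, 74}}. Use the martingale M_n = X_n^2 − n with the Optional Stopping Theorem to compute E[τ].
E[τ] = 1080

M_n = X_n^2 − n is a martingale (since E[X_{n+1}^2 | F_n] = X_n^2 + 1). By OST (τ has finite mean in a bounded region), E[M_τ] = E[M_0] = X_0^2 − 0 = 54^2 = 2916. Also E[M_τ] = E[X_τ^2] − E[τ]. The walk exits at 0 or 74, with P(hit 74 first) = 54/74, so E[X_τ^2] = 74^2 · 54/74 + 0 = 3996. Thus E[τ] = E[X_τ^2] − E[M_τ] = 3996 − 2916 = 1080 = 54(74 − 54) = 1080.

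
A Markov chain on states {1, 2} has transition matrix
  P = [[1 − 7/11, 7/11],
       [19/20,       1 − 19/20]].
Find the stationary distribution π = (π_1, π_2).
π_1 = 209/349, π_2 = 140/349

Solve πP = π with π_1 + π_2 = 1. From πP = π: π_1 · (1 − 7/11) + π_2 · 19/20 = π_1 ⇒ π_2 · 19/20 = π_1 · 7/11 ⇒ π_2/π_1 = (7/11)/(19/20) = 140/209. Together with π_1 + π_2 = 1:
  π_1 = (19/20)/(7/11 + 19/20) = (19/20)/(349/220) = 209/349,
  π_2 = (7/11)/(7/11 + 19/20) = (7/11)/(349/220) = 140/349.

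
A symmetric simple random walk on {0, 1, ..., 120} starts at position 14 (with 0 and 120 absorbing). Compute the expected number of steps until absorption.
E[τ | X_0 = 14] = 1484

Let v_k = E[τ | X_0 = k]. Boundary: v_0 = v_120 = 0. Recurrence: v_k = 1 + (v_{k-1} + v_{k+1})/2 for 1 ≤ k ≤ 119. The particular solution to v_k − (v_{k-1} + v_{k+1})/2 = 1 is v_k = −k^2. Adding homogeneous solution A + B k and matching boundaries gives v_k = k (120 − k). Substituting k = 14: v_14 = 14 · 106 = 1484.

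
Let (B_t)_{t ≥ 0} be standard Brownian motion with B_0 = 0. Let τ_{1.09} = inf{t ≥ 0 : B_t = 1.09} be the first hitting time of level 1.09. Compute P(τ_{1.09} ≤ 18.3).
P(τ_{1.09} ≤ 18.3) = 2(1 − Φ(1.09/√18.3)) = 2(1 − Φ(0.2548)) ≈ 0.7989

By the reflection principle for standard BM, P(τ_b ≤ t) = 2 · P(B_t ≥ b). Since B_t ~ N(0, t), P(B_t ≥ 1.09) = 1 − Φ(1.09/√t) = 1 − Φ(1.09/√18.3) = 1 − Φ(0.2548) ≈ 0.39944. Doubling: P(τ_{1.09} ≤ 18.3) ≈ 2 · 0.39944 = 0.79888 ≈ 0.7989.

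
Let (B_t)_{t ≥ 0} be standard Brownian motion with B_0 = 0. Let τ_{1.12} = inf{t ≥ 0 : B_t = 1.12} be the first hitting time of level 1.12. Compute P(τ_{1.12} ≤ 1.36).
P(τ_{1.12} ≤ 1.36) = 2(1 − Φ(1.12/√1.36)) = 2(1 − Φ(0.9604)) ≈ 0.3369

By the reflection principle for standard BM, P(τ_b ≤ t) = 2 · P(B_t ≥ b). Since B_t ~ N(0, t), P(B_t ≥ 1.12) = 1 − Φ(1.12/√t) = 1 − Φ(1.12/√1.36) = 1 − Φ(0.9604) ≈ 0.16843. Doubling: P(τ_{1.12} ≤ 1.36) ≈ 2 · 0.16843 = 0.33686 ≈ 0.3369.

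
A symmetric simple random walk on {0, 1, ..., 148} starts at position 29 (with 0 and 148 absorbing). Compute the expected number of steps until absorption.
E[τ | X_0 = 29] = 3451

Let v_k = E[τ | X_0 = k]. Boundary: v_0 = v_148 = 0. Recurrence: v_k = 1 + (v_{k-1} + v_{k+1})/2 for 1 ≤ k ≤ 147. The particular solution to v_k − (v_{k-1} + v_{k+1})/2 = 1 is v_k = −k^2. Adding homogeneous solution A + B k and matching boundaries gives v_k = k (148 − k). Substituting k = 29: v_29 = 29 · 119 = 3451.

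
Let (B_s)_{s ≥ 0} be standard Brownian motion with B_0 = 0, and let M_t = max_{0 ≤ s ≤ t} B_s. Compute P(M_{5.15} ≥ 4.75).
P(M_{5.15} ≥ 4.75) = 2·P(B_{5.15} ≥ 4.75) = 2(1 − Φ(4.75/√5.15)) ≈ 0.0363

By the reflection principle for Brownian motion, P(M_t ≥ a) = 2 · P(B_t ≥ a) for a ≥ 0. Since B_t ~ N(0, t), P(B_t ≥ 4.75) = 1 − Φ(4.75/√t) = 1 − Φ(4.75/√5.15) = 1 − Φ(2.0931). So
  P(M_{5.15} ≥ 4.75) = 2(1 − Φ(2.0931)) ≈ 0.0363.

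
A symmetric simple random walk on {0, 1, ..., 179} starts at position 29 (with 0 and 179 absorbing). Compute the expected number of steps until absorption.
E[τ | X_0 = 29] = 4350

Let v_k = E[τ | X_0 = k]. Boundary: v_0 = v_179 = 0. Recurrence: v_k = 1 + (v_{k-1} + v_{k+1})/2 for 1 ≤ k ≤ 178. The particular solution to v_k − (v_{k-1} + v_{k+1})/2 = 1 is v_k = −k^2. Adding homogeneous solution A + B k and matching boundaries gives v_k = k (179 − k). Substituting k = 29: v_29 = 29 · 150 = 4350.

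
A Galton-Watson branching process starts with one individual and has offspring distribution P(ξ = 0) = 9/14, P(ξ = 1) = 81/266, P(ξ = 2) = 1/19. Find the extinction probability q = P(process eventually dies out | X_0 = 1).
q = 1

Mean offspring μ = 0·9/14 + 1·81/266 + 2·1/19 = 109/266 ≤ 1. For μ ≤ 1 with offspring not concentrated at 1, the Galton-Watson process goes extinct almost surely, so q = 1.
(Algebraic check: The pgf is f(s) = 9/14 + 81/266·s + 1/19·s². The extinction probability q is the smallest fixed point of f in [0, 1]. Setting s = f(s):
  1/19·s² + (81/266 − 1)·s + 9/14 = 0
  1/19·s² − (9/14 + 1/19)·s + 9/14 = 0
which factors as (s − 1)·(1/19·s − 9/14) = 0, giving roots s = 1 and s = (9/14)/(1/19) = 171/14. Since 171/14 ≥ 1, the smallest root in [0, 1] is s = 1.)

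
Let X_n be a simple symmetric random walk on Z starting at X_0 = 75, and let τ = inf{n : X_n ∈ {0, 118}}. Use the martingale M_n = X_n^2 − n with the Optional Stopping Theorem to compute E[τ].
E[τ] = 3225

M_n = X_n^2 − n is a martingale (since E[X_{n+1}^2 | F_n] = X_n^2 + 1). By OST (τ has finite mean in a bounded region), E[M_τ] = E[M_0] = X_0^2 − 0 = 75^2 = 5625. Also E[M_τ] = E[X_τ^2] − E[τ]. The walk exits at 0 or 118, with P(hit 118 first) = 75/118, so E[X_τ^2] = 118^2 · 75/118 + 0 = 8850. Thus E[τ] = E[X_τ^2] − E[M_τ] = 8850 − 5625 = 3225 = 75(118 − 75) = 3225.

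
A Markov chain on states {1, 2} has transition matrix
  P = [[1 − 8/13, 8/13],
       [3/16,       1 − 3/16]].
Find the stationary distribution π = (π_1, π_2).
π_1 = 39/167, π_2 = 128/167

Solve πP = π with π_1 + π_2 = 1. From πP = π: π_1 · (1 − 8/13) + π_2 · 3/16 = π_1 ⇒ π_2 · 3/16 = π_1 · 8/13 ⇒ π_2/π_1 = (8/13)/(3/16) = 128/39. Together with π_1 + π_2 = 1:
  π_1 = (3/16)/(8/13 + 3/16) = (3/16)/(167/208) = 39/167,
  π_2 = (8/13)/(8/13 + 3/16) = (8/13)/(167/208) = 128/167.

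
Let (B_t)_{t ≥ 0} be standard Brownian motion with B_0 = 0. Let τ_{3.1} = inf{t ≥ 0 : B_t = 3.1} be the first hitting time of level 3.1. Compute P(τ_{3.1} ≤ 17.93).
P(τ_{3.1} ≤ 17.93) = 2(1 − Φ(3.1/√17.93)) = 2(1 − Φ(0.7321)) ≈ 0.4641

By the reflection principle for standard BM, P(τ_b ≤ t) = 2 · P(B_t ≥ b). Since B_t ~ N(0, t), P(B_t ≥ 3.1) = 1 − Φ(3.1/√t) = 1 − Φ(3.1/√17.93) = 1 − Φ(0.7321) ≈ 0.23205. Doubling: P(τ_{3.1} ≤ 17.93) ≈ 2 · 0.23205 = 0.46410 ≈ 0.4641.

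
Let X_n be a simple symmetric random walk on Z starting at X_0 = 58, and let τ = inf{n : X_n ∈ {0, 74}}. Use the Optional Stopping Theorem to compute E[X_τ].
E[X_τ] = 58

X_n is a martingale and τ is a bounded-mean stopping time (indeed τ is finite a.s. with bounded expectation since the walk is in a bounded region). By the OST, E[X_τ] = E[X_0] = 58. Equivalently: E[X_τ] = 74 · P(hit 74 first) + 0 · P(hit 0 first) = 74 · (58/74) = 58.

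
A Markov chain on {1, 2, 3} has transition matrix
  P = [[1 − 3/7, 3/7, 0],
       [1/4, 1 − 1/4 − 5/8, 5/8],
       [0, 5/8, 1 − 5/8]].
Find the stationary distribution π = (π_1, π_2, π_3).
π = (7/31, 12/31, 12/31)

This is a birth-death chain on three states, which satisfies detailed balance: π_1 · P_{12} = π_2 · P_{21} and π_2 · P_{23} = π_3 · P_{32}.
From π_1 · 3/7 = π_2 · 1/4: π_2/π_1 = (3/7)/(1/4) = 12/7.
From π_2 · 5/8 = π_3 · 5/8: π_3/π_2 = (5/8)/(5/8) = 1.
Take π_1 proportional to 1; then unnormalized π = (1, 12/7, 12/7). Normalize by dividing by the sum 31/7:
  π = (7/31, 12/31, 12/31).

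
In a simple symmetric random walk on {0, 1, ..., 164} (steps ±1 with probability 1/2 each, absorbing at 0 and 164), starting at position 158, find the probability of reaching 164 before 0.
P(hit 164 before 0) = 158/164 = 79/82

Let u_k = P(hit 164 before 0 | start at k). Then u_0 = 0, u_164 = 1, and u_k = u_{k-1}/2 + u_{k+1}/2 for 1 ≤ k ≤ 163. This harmonic recurrence is solved by u_k = k/164, giving u_158 = 158/164 = 79/82.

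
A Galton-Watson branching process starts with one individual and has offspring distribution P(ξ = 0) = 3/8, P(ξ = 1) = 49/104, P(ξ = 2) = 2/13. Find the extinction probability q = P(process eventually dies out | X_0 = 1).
q = 1

Mean offspring μ = 0·3/8 + 1·49/104 + 2·2/13 = 81/104 ≤ 1. For μ ≤ 1 with offspring not concentrated at 1, the Galton-Watson process goes extinct almost surely, so q = 1.
(Algebraic check: The pgf is f(s) = 3/8 + 49/104·s + 2/13·s². The extinction probability q is the smallest fixed point of f in [0, 1]. Setting s = f(s):
  2/13·s² + (49/104 − 1)·s + 3/8 = 0
  2/13·s² − (3/8 + 2/13)·s + 3/8 = 0
which factors as (s − 1)·(2/13·s − 3/8) = 0, giving roots s = 1 and s = (3/8)/(2/13) = 39/16. Since 39/16 ≥ 1, the smallest root in [0, 1] is s = 1.)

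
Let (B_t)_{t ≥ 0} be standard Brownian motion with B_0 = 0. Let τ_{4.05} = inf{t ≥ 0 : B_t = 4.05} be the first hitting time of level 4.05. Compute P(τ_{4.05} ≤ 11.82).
P(τ_{4.05} ≤ 11.82) = 2(1 − Φ(4.05/√11.82)) = 2(1 − Φ(1.1780)) ≈ 0.2388

By the reflection principle for standard BM, P(τ_b ≤ t) = 2 · P(B_t ≥ b). Since B_t ~ N(0, t), P(B_t ≥ 4.05) = 1 − Φ(4.05/√t) = 1 − Φ(4.05/√11.82) = 1 − Φ(1.1780) ≈ 0.11940. Doubling: P(τ_{4.05} ≤ 11.82) ≈ 2 · 0.11940 = 0.23880 ≈ 0.2388.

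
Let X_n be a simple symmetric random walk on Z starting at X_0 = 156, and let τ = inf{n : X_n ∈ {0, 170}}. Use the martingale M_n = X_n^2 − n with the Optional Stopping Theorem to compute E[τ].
E[τ] = 2184

M_n = X_n^2 − n is a martingale (since E[X_{n+1}^2 | F_n] = X_n^2 + 1). By OST (τ has finite mean in a bounded region), E[M_τ] = E[M_0] = X_0^2 − 0 = 156^2 = 24336. Also E[M_τ] = E[X_τ^2] − E[τ]. The walk exits at 0 or 170, with P(hit 170 first) = 156/170, so E[X_τ^2] = 170^2 · 156/170 + 0 = 26520. Thus E[τ] = E[X_τ^2] − E[M_τ] = 26520 − 24336 = 2184 = 156(170 − 156) = 2184.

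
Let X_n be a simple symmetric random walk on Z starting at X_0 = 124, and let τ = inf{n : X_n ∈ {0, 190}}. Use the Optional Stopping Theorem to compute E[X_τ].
E[X_τ] = 124

X_n is a martingale and τ is a bounded-mean stopping time (indeed τ is finite a.s. with bounded expectation since the walk is in a bounded region). By the OST, E[X_τ] = E[X_0] = 124. Equivalently: E[X_τ] = 190 · P(hit 190 first) + 0 · P(hit 0 first) = 190 · (124/190) = 124.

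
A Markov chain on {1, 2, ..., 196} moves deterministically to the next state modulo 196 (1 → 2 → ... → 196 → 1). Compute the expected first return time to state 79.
E[T_79 | X_0 = 79] = 196

The chain cycles deterministically, so starting at state 79 it returns in exactly 196 steps. Equivalently, the stationary distribution is uniform π_j = 1/196 for every state j, so by Kac's formula E[T_79] = 1/π_79 = 196.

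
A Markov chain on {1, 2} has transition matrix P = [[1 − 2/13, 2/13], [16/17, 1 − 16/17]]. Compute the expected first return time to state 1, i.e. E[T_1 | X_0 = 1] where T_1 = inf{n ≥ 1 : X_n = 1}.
E[T_1 | X_0 = 1] = 1/π_1 = 121/104

For an irreducible recurrent Markov chain with stationary distribution π, E[T_i | X_0 = i] = 1/π_i (Kac's formula). Here π_1 = (16/17)/(2/13 + 16/17) = (16/17)/(242/221) = 104/121, so E[T_1 | X_0 = 1] = 1/π_1 = (2/13 + 16/17)/(16/17) = (242/221)/(16/17) = 121/104.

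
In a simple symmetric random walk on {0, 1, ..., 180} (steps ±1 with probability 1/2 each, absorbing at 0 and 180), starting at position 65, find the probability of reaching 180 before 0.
P(hit 180 before 0) = 65/180 = 13/36

Let u_k = P(hit 180 before 0 | start at k). Then u_0 = 0, u_180 = 1, and u_k = u_{k-1}/2 + u_{k+1}/2 for 1 ≤ k ≤ 179. This harmonic recurrence is solved by u_k = k/180, giving u_65 = 65/180 = 13/36.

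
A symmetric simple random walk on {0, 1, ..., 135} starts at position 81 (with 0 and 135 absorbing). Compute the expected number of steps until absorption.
E[τ | X_0 = 81] = 4374

Let v_k = E[τ | X_0 = k]. Boundary: v_0 = v_135 = 0. Recurrence: v_k = 1 + (v_{k-1} + v_{k+1})/2 for 1 ≤ k ≤ 134. The particular solution to v_k − (v_{k-1} + v_{k+1})/2 = 1 is v_k = −k^2. Adding homogeneous solution A + B k and matching boundaries gives v_k = k (135 − k). Substituting k = 81: v_81 = 81 · 54 = 4374.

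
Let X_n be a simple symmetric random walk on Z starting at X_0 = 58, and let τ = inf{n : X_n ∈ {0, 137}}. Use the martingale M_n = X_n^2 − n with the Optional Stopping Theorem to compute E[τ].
E[τ] = 4582

M_n = X_n^2 − n is a martingale (since E[X_{n+1}^2 | F_n] = X_n^2 + 1). By OST (τ has finite mean in a bounded region), E[M_τ] = E[M_0] = X_0^2 − 0 = 58^2 = 3364. Also E[M_τ] = E[X_τ^2] − E[τ]. The walk exits at 0 or 137, with P(hit 137 first) = 58/137, so E[X_τ^2] = 137^2 · 58/137 + 0 = 7946. Thus E[τ] = E[X_τ^2] − E[M_τ] = 7946 − 3364 = 4582 = 58(137 − 58) = 4582.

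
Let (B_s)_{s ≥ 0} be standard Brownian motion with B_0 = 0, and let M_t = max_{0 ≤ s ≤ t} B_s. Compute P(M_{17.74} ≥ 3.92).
P(M_{17.74} ≥ 3.92) = 2·P(B_{17.74} ≥ 3.92) = 2(1 − Φ(3.92/√17.74)) ≈ 0.3520

By the reflection principle for Brownian motion, P(M_t ≥ a) = 2 · P(B_t ≥ a) for a ≥ 0. Since B_t ~ N(0, t), P(B_t ≥ 3.92) = 1 − Φ(3.92/√t) = 1 − Φ(3.92/√17.74) = 1 − Φ(0.9307). So
  P(M_{17.74} ≥ 3.92) = 2(1 − Φ(0.9307)) ≈ 0.3520.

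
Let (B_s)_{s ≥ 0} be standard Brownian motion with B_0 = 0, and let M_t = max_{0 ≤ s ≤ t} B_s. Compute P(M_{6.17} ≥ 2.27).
P(M_{6.17} ≥ 2.27) = 2·P(B_{6.17} ≥ 2.27) = 2(1 − Φ(2.27/√6.17)) ≈ 0.3608

By the reflection principle for Brownian motion, P(M_t ≥ a) = 2 · P(B_t ≥ a) for a ≥ 0. Since B_t ~ N(0, t), P(B_t ≥ 2.27) = 1 − Φ(2.27/√t) = 1 − Φ(2.27/√6.17) = 1 − Φ(0.9139). So
  P(M_{6.17} ≥ 2.27) = 2(1 − Φ(0.9139)) ≈ 0.3608.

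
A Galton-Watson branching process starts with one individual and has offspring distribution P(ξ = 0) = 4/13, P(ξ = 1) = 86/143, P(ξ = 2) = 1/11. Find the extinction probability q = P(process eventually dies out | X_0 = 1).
q = 1

Mean offspring μ = 0·4/13 + 1·86/143 + 2·1/11 = 112/143 ≤ 1. For μ ≤ 1 with offspring not concentrated at 1, the Galton-Watson process goes extinct almost surely, so q = 1.
(Algebraic check: The pgf is f(s) = 4/13 + 86/143·s + 1/11·s². The extinction probability q is the smallest fixed point of f in [0, 1]. Setting s = f(s):
  1/11·s² + (86/143 − 1)·s + 4/13 = 0
  1/11·s² − (4/13 + 1/11)·s + 4/13 = 0
which factors as (s − 1)·(1/11·s − 4/13) = 0, giving roots s = 1 and s = (4/13)/(1/11) = 44/13. Since 44/13 ≥ 1, the smallest root in [0, 1] is s = 1.)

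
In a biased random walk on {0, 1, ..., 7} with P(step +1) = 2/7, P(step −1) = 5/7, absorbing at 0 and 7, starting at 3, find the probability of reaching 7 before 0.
P(hit 7 before 0) = (1 − (5/2)^3) / (1 − (5/2)^7) = 624/25999

Let u_k denote P(reach 7 before 0 | start at k). Boundary: u_0 = 0, u_7 = 1. Recurrence: u_k = 2/7·u_{k+1} + 5/7·u_{k-1} for 1 ≤ k ≤ 6. Try u_k = A + B·r^k with r = q/p = (5/7)/(2/7) = 5/2. Substitution satisfies the recurrence; boundary conditions give:
  u_k = (1 − r^k) / (1 − r^N) = (1 − (5/2)^3) / (1 − (5/2)^7) = 624/25999.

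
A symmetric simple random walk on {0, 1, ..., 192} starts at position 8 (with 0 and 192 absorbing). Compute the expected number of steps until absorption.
E[τ | X_0 = 8] = 1472

Let v_k = E[τ | X_0 = k]. Boundary: v_0 = v_192 = 0. Recurrence: v_k = 1 + (v_{k-1} + v_{k+1})/2 for 1 ≤ k ≤ 191. The particular solution to v_k − (v_{k-1} + v_{k+1})/2 = 1 is v_k = −k^2. Adding homogeneous solution A + B k and matching boundaries gives v_k = k (192 − k). Substituting k = 8: v_8 = 8 · 184 = 1472.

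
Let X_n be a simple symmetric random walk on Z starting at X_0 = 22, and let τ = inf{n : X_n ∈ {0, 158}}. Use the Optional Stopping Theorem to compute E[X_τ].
E[X_τ] = 22

X_n is a martingale and τ is a bounded-mean stopping time (indeed τ is finite a.s. with bounded expectation since the walk is in a bounded region). By the OST, E[X_τ] = E[X_0] = 22. Equivalently: E[X_τ] = 158 · P(hit 158 first) + 0 · P(hit 0 first) = 158 · (22/158) = 22.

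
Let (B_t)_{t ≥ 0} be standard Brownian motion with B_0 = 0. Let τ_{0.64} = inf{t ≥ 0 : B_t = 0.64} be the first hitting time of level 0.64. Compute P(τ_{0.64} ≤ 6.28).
P(τ_{0.64} ≤ 6.28) = 2(1 − Φ(0.64/√6.28)) = 2(1 − Φ(0.2554)) ≈ 0.7984

By the reflection principle for standard BM, P(τ_b ≤ t) = 2 · P(B_t ≥ b). Since B_t ~ N(0, t), P(B_t ≥ 0.64) = 1 − Φ(0.64/√t) = 1 − Φ(0.64/√6.28) = 1 − Φ(0.2554) ≈ 0.39921. Doubling: P(τ_{0.64} ≤ 6.28) ≈ 2 · 0.39921 = 0.79842 ≈ 0.7984.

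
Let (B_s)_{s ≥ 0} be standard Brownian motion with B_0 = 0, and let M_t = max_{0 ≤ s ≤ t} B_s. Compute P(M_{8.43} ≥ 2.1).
P(M_{8.43} ≥ 2.1) = 2·P(B_{8.43} ≥ 2.1) = 2(1 − Φ(2.1/√8.43)) ≈ 0.4695

By the reflection principle for Brownian motion, P(M_t ≥ a) = 2 · P(B_t ≥ a) for a ≥ 0. Since B_t ~ N(0, t), P(B_t ≥ 2.1) = 1 − Φ(2.1/√t) = 1 − Φ(2.1/√8.43) = 1 − Φ(0.7233). So
  P(M_{8.43} ≥ 2.1) = 2(1 − Φ(0.7233)) ≈ 0.4695.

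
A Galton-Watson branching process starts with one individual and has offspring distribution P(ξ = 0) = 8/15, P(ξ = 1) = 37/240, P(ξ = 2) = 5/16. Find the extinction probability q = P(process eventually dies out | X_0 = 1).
q = 1

Mean offspring μ = 0·8/15 + 1·37/240 + 2·5/16 = 187/240 ≤ 1. For μ ≤ 1 with offspring not concentrated at 1, the Galton-Watson process goes extinct almost surely, so q = 1.
(Algebraic check: The pgf is f(s) = 8/15 + 37/240·s + 5/16·s². The extinction probability q is the smallest fixed point of f in [0, 1]. Setting s = f(s):
  5/16·s² + (37/240 − 1)·s + 8/15 = 0
  5/16·s² − (8/15 + 5/16)·s + 8/15 = 0
which factors as (s − 1)·(5/16·s − 8/15) = 0, giving roots s = 1 and s = (8/15)/(5/16) = 128/75. Since 128/75 ≥ 1, the smallest root in [0, 1] is s = 1.)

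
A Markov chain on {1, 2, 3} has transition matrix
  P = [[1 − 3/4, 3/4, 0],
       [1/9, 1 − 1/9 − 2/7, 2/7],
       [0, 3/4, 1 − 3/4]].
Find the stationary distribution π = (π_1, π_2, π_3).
π = (28/289, 189/289, 72/289)

This is a birth-death chain on three states, which satisfies detailed balance: π_1 · P_{12} = π_2 · P_{21} and π_2 · P_{23} = π_3 · P_{32}.
From π_1 · 3/4 = π_2 · 1/9: π_2/π_1 = (3/4)/(1/9) = 27/4.
From π_2 · 2/7 = π_3 · 3/4: π_3/π_2 = (2/7)/(3/4) = 8/21.
Take π_1 proportional to 1; then unnormalized π = (1, 27/4, 18/7). Normalize by dividing by the sum 289/28:
  π = (28/289, 189/289, 72/289).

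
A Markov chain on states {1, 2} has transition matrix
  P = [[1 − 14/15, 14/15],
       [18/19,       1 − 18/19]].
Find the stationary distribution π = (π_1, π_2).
π_1 = 135/268, π_2 = 133/268

Solve πP = π with π_1 + π_2 = 1. From πP = π: π_1 · (1 − 14/15) + π_2 · 18/19 = π_1 ⇒ π_2 · 18/19 = π_1 · 14/15 ⇒ π_2/π_1 = (14/15)/(18/19) = 133/135. Together with π_1 + π_2 = 1:
  π_1 = (18/19)/(14/15 + 18/19) = (18/19)/(536/285) = 135/268,
  π_2 = (14/15)/(14/15 + 18/19) = (14/15)/(536/285) = 133/268.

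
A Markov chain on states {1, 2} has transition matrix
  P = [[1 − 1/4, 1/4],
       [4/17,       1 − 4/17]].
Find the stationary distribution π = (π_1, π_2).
π_1 = 16/33, π_2 = 17/33

Solve πP = π with π_1 + π_2 = 1. From πP = π: π_1 · (1 − 1/4) + π_2 · 4/17 = π_1 ⇒ π_2 · 4/17 = π_1 · 1/4 ⇒ π_2/π_1 = (1/4)/(4/17) = 17/16. Together with π_1 + π_2 = 1:
  π_1 = (4/17)/(1/4 + 4/17) = (4/17)/(33/68) = 16/33,
  π_2 = (1/4)/(1/4 + 4/17) = (1/4)/(33/68) = 17/33.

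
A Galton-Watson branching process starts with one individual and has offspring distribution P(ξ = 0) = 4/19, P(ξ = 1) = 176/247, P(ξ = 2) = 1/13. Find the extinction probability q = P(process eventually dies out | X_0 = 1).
q = 1

Mean offspring μ = 0·4/19 + 1·176/247 + 2·1/13 = 214/247 ≤ 1. For μ ≤ 1 with offspring not concentrated at 1, the Galton-Watson process goes extinct almost surely, so q = 1.
(Algebraic check: The pgf is f(s) = 4/19 + 176/247·s + 1/13·s². The extinction probability q is the smallest fixed point of f in [0, 1]. Setting s = f(s):
  1/13·s² + (176/247 − 1)·s + 4/19 = 0
  1/13·s² − (4/19 + 1/13)·s + 4/19 = 0
which factors as (s − 1)·(1/13·s − 4/19) = 0, giving roots s = 1 and s = (4/19)/(1/13) = 52/19. Since 52/19 ≥ 1, the smallest root in [0, 1] is s = 1.)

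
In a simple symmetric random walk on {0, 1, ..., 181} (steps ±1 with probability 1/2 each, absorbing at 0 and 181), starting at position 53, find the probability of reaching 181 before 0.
P(hit 181 before 0) = 53/181

Let u_k = P(hit 181 before 0 | start at k). Then u_0 = 0, u_181 = 1, and u_k = u_{k-1}/2 + u_{k+1}/2 for 1 ≤ k ≤ 180. This harmonic recurrence is solved by u_k = k/181, giving u_53 = 53/181.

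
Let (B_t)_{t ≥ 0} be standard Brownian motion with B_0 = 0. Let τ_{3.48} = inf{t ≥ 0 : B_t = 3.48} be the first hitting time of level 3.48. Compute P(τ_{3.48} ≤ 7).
P(τ_{3.48} ≤ 7) = 2(1 − Φ(3.48/√7)) = 2(1 − Φ(1.3153)) ≈ 0.1884

By the reflection principle for standard BM, P(τ_b ≤ t) = 2 · P(B_t ≥ b). Since B_t ~ N(0, t), P(B_t ≥ 3.48) = 1 − Φ(3.48/√t) = 1 − Φ(3.48/√7) = 1 − Φ(1.3153) ≈ 0.09420. Doubling: P(τ_{3.48} ≤ 7) ≈ 2 · 0.09420 = 0.18840 ≈ 0.1884.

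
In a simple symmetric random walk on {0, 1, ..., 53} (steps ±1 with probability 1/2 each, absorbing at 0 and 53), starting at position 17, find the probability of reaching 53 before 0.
P(hit 53 before 0) = 17/53

Let u_k = P(hit 53 before 0 | start at k). Then u_0 = 0, u_53 = 1, and u_k = u_{k-1}/2 + u_{k+1}/2 for 1 ≤ k ≤ 52. This harmonic recurrence is solved by u_k = k/53, giving u_17 = 17/53.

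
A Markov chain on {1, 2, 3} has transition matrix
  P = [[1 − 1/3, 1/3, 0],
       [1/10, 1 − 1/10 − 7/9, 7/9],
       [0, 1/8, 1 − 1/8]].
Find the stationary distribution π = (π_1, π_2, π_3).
π = (27/677, 90/677, 560/677)

This is a birth-death chain on three states, which satisfies detailed balance: π_1 · P_{12} = π_2 · P_{21} and π_2 · P_{23} = π_3 · P_{32}.
From π_1 · 1/3 = π_2 · 1/10: π_2/π_1 = (1/3)/(1/10) = 10/3.
From π_2 · 7/9 = π_3 · 1/8: π_3/π_2 = (7/9)/(1/8) = 56/9.
Take π_1 proportional to 1; then unnormalized π = (1, 10/3, 560/27). Normalize by dividing by the sum 677/27:
  π = (27/677, 90/677, 560/677).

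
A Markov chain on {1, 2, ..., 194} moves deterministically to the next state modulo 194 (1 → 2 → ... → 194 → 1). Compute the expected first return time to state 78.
E[T_78 | X_0 = 78] = 194

The chain cycles deterministically, so starting at state 78 it returns in exactly 194 steps. Equivalently, the stationary distribution is uniform π_j = 1/194 for every state j, so by Kac's formula E[T_78] = 1/π_78 = 194.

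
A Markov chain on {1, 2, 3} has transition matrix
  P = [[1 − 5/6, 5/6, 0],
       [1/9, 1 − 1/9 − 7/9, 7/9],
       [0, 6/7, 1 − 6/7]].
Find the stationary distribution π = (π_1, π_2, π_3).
π = (36/551, 270/551, 245/551)

This is a birth-death chain on three states, which satisfies detailed balance: π_1 · P_{12} = π_2 · P_{21} and π_2 · P_{23} = π_3 · P_{32}.
From π_1 · 5/6 = π_2 · 1/9: π_2/π_1 = (5/6)/(1/9) = 15/2.
From π_2 · 7/9 = π_3 · 6/7: π_3/π_2 = (7/9)/(6/7) = 49/54.
Take π_1 proportional to 1; then unnormalized π = (1, 15/2, 245/36). Normalize by dividing by the sum 551/36:
  π = (36/551, 270/551, 245/551).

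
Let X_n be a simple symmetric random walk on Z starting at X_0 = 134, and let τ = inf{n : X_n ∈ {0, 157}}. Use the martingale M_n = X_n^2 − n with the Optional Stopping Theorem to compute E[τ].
E[τ] = 3082

M_n = X_n^2 − n is a martingale (since E[X_{n+1}^2 | F_n] = X_n^2 + 1). By OST (τ has finite mean in a bounded region), E[M_τ] = E[M_0] = X_0^2 − 0 = 134^2 = 17956. Also E[M_τ] = E[X_τ^2] − E[τ]. The walk exits at 0 or 157, with P(hit 157 first) = 134/157, so E[X_τ^2] = 157^2 · 134/157 + 0 = 21038. Thus E[τ] = E[X_τ^2] − E[M_τ] = 21038 − 17956 = 3082 = 134(157 − 134) = 3082.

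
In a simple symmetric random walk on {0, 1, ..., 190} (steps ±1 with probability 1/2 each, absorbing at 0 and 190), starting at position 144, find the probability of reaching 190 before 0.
P(hit 190 before 0) = 144/190 = 72/95

Let u_k = P(hit 190 before 0 | start at k). Then u_0 = 0, u_190 = 1, and u_k = u_{k-1}/2 + u_{k+1}/2 for 1 ≤ k ≤ 189. This harmonic recurrence is solved by u_k = k/190, giving u_144 = 144/190 = 72/95.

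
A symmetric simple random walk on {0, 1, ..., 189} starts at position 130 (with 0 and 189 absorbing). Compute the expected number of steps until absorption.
E[τ | X_0 = 130] = 7670

Let v_k = E[τ | X_0 = k]. Boundary: v_0 = v_189 = 0. Recurrence: v_k = 1 + (v_{k-1} + v_{k+1})/2 for 1 ≤ k ≤ 188. The particular solution to v_k − (v_{k-1} + v_{k+1})/2 = 1 is v_k = −k^2. Adding homogeneous solution A + B k and matching boundaries gives v_k = k (189 − k). Substituting k = 130: v_130 = 130 · 59 = 7670.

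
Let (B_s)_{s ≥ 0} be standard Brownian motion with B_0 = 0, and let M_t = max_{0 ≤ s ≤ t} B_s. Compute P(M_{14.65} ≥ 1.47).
P(M_{14.65} ≥ 1.47) = 2·P(B_{14.65} ≥ 1.47) = 2(1 − Φ(1.47/√14.65)) ≈ 0.7009

By the reflection principle for Brownian motion, P(M_t ≥ a) = 2 · P(B_t ≥ a) for a ≥ 0. Since B_t ~ N(0, t), P(B_t ≥ 1.47) = 1 − Φ(1.47/√t) = 1 − Φ(1.47/√14.65) = 1 − Φ(0.3841). So
  P(M_{14.65} ≥ 1.47) = 2(1 − Φ(0.3841)) ≈ 0.7009.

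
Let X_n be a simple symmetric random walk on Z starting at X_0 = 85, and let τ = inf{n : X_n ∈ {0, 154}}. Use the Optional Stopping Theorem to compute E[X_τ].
E[X_τ] = 85

X_n is a martingale and τ is a bounded-mean stopping time (indeed τ is finite a.s. with bounded expectation since the walk is in a bounded region). By the OST, E[X_τ] = E[X_0] = 85. Equivalently: E[X_τ] = 154 · P(hit 154 first) + 0 · P(hit 0 first) = 154 · (85/154) = 85.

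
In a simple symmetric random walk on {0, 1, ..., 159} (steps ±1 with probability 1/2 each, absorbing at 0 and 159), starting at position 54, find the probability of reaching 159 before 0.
P(hit 159 before 0) = 54/159 = 18/53

Let u_k = P(hit 159 before 0 | start at k). Then u_0 = 0, u_159 = 1, and u_k = u_{k-1}/2 + u_{k+1}/2 for 1 ≤ k ≤ 158. This harmonic recurrence is solved by u_k = k/159, giving u_54 = 54/159 = 18/53.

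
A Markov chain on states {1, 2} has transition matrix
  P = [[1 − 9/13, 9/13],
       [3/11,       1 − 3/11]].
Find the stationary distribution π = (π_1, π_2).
π_1 = 13/46, π_2 = 33/46

Solve πP = π with π_1 + π_2 = 1. From πP = π: π_1 · (1 − 9/13) + π_2 · 3/11 = π_1 ⇒ π_2 · 3/11 = π_1 · 9/13 ⇒ π_2/π_1 = (9/13)/(3/11) = 33/13. Together with π_1 + π_2 = 1:
  π_1 = (3/11)/(9/13 + 3/11) = (3/11)/(138/143) = 13/46,
  π_2 = (9/13)/(9/13 + 3/11) = (9/13)/(138/143) = 33/46.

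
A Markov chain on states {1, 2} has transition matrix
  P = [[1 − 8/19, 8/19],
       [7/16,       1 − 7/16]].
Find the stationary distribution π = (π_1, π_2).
π_1 = 133/261, π_2 = 128/261

Solve πP = π with π_1 + π_2 = 1. From πP = π: π_1 · (1 − 8/19) + π_2 · 7/16 = π_1 ⇒ π_2 · 7/16 = π_1 · 8/19 ⇒ π_2/π_1 = (8/19)/(7/16) = 128/133. Together with π_1 + π_2 = 1:
  π_1 = (7/16)/(8/19 + 7/16) = (7/16)/(261/304) = 133/261,
  π_2 = (8/19)/(8/19 + 7/16) = (8/19)/(261/304) = 128/261.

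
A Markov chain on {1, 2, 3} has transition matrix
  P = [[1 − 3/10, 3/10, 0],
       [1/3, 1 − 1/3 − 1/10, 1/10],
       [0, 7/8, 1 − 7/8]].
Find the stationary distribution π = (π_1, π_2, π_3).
π = (350/701, 315/701, 36/701)

This is a birth-death chain on three states, which satisfies detailed balance: π_1 · P_{12} = π_2 · P_{21} and π_2 · P_{23} = π_3 · P_{32}.
From π_1 · 3/10 = π_2 · 1/3: π_2/π_1 = (3/10)/(1/3) = 9/10.
From π_2 · 1/10 = π_3 · 7/8: π_3/π_2 = (1/10)/(7/8) = 4/35.
Take π_1 proportional to 1; then unnormalized π = (1, 9/10, 18/175). Normalize by dividing by the sum 701/350:
  π = (350/701, 315/701, 36/701).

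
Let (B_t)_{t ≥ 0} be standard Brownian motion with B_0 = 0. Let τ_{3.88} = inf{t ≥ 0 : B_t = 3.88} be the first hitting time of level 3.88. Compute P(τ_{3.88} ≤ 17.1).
P(τ_{3.88} ≤ 17.1) = 2(1 − Φ(3.88/√17.1)) = 2(1 − Φ(0.9383)) ≈ 0.3481

By the reflection principle for standard BM, P(τ_b ≤ t) = 2 · P(B_t ≥ b). Since B_t ~ N(0, t), P(B_t ≥ 3.88) = 1 − Φ(3.88/√t) = 1 − Φ(3.88/√17.1) = 1 − Φ(0.9383) ≈ 0.17405. Doubling: P(τ_{3.88} ≤ 17.1) ≈ 2 · 0.17405 = 0.34810 ≈ 0.3481.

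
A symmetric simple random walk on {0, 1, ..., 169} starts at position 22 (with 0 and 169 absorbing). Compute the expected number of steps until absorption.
E[τ | X_0 = 22] = 3234

Let v_k = E[τ | X_0 = k]. Boundary: v_0 = v_169 = 0. Recurrence: v_k = 1 + (v_{k-1} + v_{k+1})/2 for 1 ≤ k ≤ 168. The particular solution to v_k − (v_{k-1} + v_{k+1})/2 = 1 is v_k = −k^2. Adding homogeneous solution A + B k and matching boundaries gives v_k = k (169 − k). Substituting k = 22: v_22 = 22 · 147 = 3234.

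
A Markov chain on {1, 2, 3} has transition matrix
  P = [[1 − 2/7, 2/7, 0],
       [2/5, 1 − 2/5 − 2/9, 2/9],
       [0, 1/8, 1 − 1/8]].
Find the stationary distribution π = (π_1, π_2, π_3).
π = (63/188, 45/188, 20/47)

This is a birth-death chain on three states, which satisfies detailed balance: π_1 · P_{12} = π_2 · P_{21} and π_2 · P_{23} = π_3 · P_{32}.
From π_1 · 2/7 = π_2 · 2/5: π_2/π_1 = (2/7)/(2/5) = 5/7.
From π_2 · 2/9 = π_3 · 1/8: π_3/π_2 = (2/9)/(1/8) = 16/9.
Take π_1 proportional to 1; then unnormalized π = (1, 5/7, 80/63). Normalize by dividing by the sum 188/63:
  π = (63/188, 45/188, 20/47).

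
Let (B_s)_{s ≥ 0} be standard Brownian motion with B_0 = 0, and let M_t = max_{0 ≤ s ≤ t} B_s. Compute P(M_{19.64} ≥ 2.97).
P(M_{19.64} ≥ 2.97) = 2·P(B_{19.64} ≥ 2.97) = 2(1 − Φ(2.97/√19.64)) ≈ 0.5027

By the reflection principle for Brownian motion, P(M_t ≥ a) = 2 · P(B_t ≥ a) for a ≥ 0. Since B_t ~ N(0, t), P(B_t ≥ 2.97) = 1 − Φ(2.97/√t) = 1 − Φ(2.97/√19.64) = 1 − Φ(0.6702). So
  P(M_{19.64} ≥ 2.97) = 2(1 − Φ(0.6702)) ≈ 0.5027.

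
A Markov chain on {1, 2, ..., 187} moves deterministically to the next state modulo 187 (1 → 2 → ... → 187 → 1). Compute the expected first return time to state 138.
E[T_138 | X_0 = 138] = 187

The chain cycles deterministically, so starting at state 138 it returns in exactly 187 steps. Equivalently, the stationary distribution is uniform π_j = 1/187 for every state j, so by Kac's formula E[T_138] = 1/π_138 = 187.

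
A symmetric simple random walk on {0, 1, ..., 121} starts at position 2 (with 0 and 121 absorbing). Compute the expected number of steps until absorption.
E[τ | X_0 = 2] = 238

Let v_k = E[τ | X_0 = k]. Boundary: v_0 = v_121 = 0. Recurrence: v_k = 1 + (v_{k-1} + v_{k+1})/2 for 1 ≤ k ≤ 120. The particular solution to v_k − (v_{k-1} + v_{k+1})/2 = 1 is v_k = −k^2. Adding homogeneous solution A + B k and matching boundaries gives v_k = k (121 − k). Substituting k = 2: v_2 = 2 · 119 = 238.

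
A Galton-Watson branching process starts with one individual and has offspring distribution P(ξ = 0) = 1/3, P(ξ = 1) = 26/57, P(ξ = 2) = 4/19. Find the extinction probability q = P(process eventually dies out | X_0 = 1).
q = 1

Mean offspring μ = 0·1/3 + 1·26/57 + 2·4/19 = 50/57 ≤ 1. For μ ≤ 1 with offspring not concentrated at 1, the Galton-Watson process goes extinct almost surely, so q = 1.
(Algebraic check: The pgf is f(s) = 1/3 + 26/57·s + 4/19·s². The extinction probability q is the smallest fixed point of f in [0, 1]. Setting s = f(s):
  4/19·s² + (26/57 − 1)·s + 1/3 = 0
  4/19·s² − (1/3 + 4/19)·s + 1/3 = 0
which factors as (s − 1)·(4/19·s − 1/3) = 0, giving roots s = 1 and s = (1/3)/(4/19) = 19/12. Since 19/12 ≥ 1, the smallest root in [0, 1] is s = 1.)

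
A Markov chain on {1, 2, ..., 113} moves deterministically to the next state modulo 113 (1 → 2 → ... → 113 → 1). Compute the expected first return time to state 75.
E[T_75 | X_0 = 75] = 113

The chain cycles deterministically, so starting at state 75 it returns in exactly 113 steps. Equivalently, the stationary distribution is uniform π_j = 1/113 for every state j, so by Kac's formula E[T_75] = 1/π_75 = 113.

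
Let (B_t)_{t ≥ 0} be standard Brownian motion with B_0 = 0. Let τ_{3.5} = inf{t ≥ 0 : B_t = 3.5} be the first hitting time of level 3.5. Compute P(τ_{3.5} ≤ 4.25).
P(τ_{3.5} ≤ 4.25) = 2(1 − Φ(3.5/√4.25)) = 2(1 − Φ(1.6977)) ≈ 0.0896

By the reflection principle for standard BM, P(τ_b ≤ t) = 2 · P(B_t ≥ b). Since B_t ~ N(0, t), P(B_t ≥ 3.5) = 1 − Φ(3.5/√t) = 1 − Φ(3.5/√4.25) = 1 − Φ(1.6977) ≈ 0.04478. Doubling: P(τ_{3.5} ≤ 4.25) ≈ 2 · 0.04478 = 0.08956 ≈ 0.0896.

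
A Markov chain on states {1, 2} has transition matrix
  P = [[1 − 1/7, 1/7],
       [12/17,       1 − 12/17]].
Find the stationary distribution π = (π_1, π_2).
π_1 = 84/101, π_2 = 17/101

Solve πP = π with π_1 + π_2 = 1. From πP = π: π_1 · (1 − 1/7) + π_2 · 12/17 = π_1 ⇒ π_2 · 12/17 = π_1 · 1/7 ⇒ π_2/π_1 = (1/7)/(12/17) = 17/84. Together with π_1 + π_2 = 1:
  π_1 = (12/17)/(1/7 + 12/17) = (12/17)/(101/119) = 84/101,
  π_2 = (1/7)/(1/7 + 12/17) = (1/7)/(101/119) = 17/101.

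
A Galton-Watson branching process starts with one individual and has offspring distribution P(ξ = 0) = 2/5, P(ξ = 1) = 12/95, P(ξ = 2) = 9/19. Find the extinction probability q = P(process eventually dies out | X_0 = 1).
q = 38/45

The pgf is f(s) = 2/5 + 12/95·s + 9/19·s². The extinction probability q is the smallest fixed point of f in [0, 1]. Setting s = f(s):
  9/19·s² + (12/95 − 1)·s + 2/5 = 0
  9/19·s² − (2/5 + 9/19)·s + 2/5 = 0
which factors as (s − 1)·(9/19·s − 2/5) = 0, giving roots s = 1 and s = (2/5)/(9/19) = 38/45.
Mean offspring μ = 12/95 + 2·9/19 = 102/95 > 1 (supercritical), so q < 1. The extinction probability is the smaller root: q = (2/5)/(9/19) = 38/45.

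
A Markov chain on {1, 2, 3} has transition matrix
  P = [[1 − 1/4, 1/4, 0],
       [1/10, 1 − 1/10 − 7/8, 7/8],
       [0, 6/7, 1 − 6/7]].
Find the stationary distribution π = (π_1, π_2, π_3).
π = (96/581, 240/581, 35/83)

This is a birth-death chain on three states, which satisfies detailed balance: π_1 · P_{12} = π_2 · P_{21} and π_2 · P_{23} = π_3 · P_{32}.
From π_1 · 1/4 = π_2 · 1/10: π_2/π_1 = (1/4)/(1/10) = 5/2.
From π_2 · 7/8 = π_3 · 6/7: π_3/π_2 = (7/8)/(6/7) = 49/48.
Take π_1 proportional to 1; then unnormalized π = (1, 5/2, 245/96). Normalize by dividing by the sum 581/96:
  π = (96/581, 240/581, 35/83).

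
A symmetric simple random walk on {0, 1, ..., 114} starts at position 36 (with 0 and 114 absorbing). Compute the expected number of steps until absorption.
E[τ | X_0 = 36] = 2808

Let v_k = E[τ | X_0 = k]. Boundary: v_0 = v_114 = 0. Recurrence: v_k = 1 + (v_{k-1} + v_{k+1})/2 for 1 ≤ k ≤ 113. The particular solution to v_k − (v_{k-1} + v_{k+1})/2 = 1 is v_k = −k^2. Adding homogeneous solution A + B k and matching boundaries gives v_k = k (114 − k). Substituting k = 36: v_36 = 36 · 78 = 2808.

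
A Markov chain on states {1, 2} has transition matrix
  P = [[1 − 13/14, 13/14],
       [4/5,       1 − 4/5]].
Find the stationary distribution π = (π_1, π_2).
π_1 = 56/121, π_2 = 65/121

Solve πP = π with π_1 + π_2 = 1. From πP = π: π_1 · (1 − 13/14) + π_2 · 4/5 = π_1 ⇒ π_2 · 4/5 = π_1 · 13/14 ⇒ π_2/π_1 = (13/14)/(4/5) = 65/56. Together with π_1 + π_2 = 1:
  π_1 = (4/5)/(13/14 + 4/5) = (4/5)/(121/70) = 56/121,
  π_2 = (13/14)/(13/14 + 4/5) = (13/14)/(121/70) = 65/121.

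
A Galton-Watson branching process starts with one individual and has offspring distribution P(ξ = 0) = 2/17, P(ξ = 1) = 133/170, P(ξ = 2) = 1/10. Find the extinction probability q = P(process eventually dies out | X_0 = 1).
q = 1

Mean offspring μ = 0·2/17 + 1·133/170 + 2·1/10 = 167/170 ≤ 1. For μ ≤ 1 with offspring not concentrated at 1, the Galton-Watson process goes extinct almost surely, so q = 1.
(Algebraic check: The pgf is f(s) = 2/17 + 133/170·s + 1/10·s². The extinction probability q is the smallest fixed point of f in [0, 1]. Setting s = f(s):
  1/10·s² + (133/170 − 1)·s + 2/17 = 0
  1/10·s² − (2/17 + 1/10)·s + 2/17 = 0
which factors as (s − 1)·(1/10·s − 2/17) = 0, giving roots s = 1 and s = (2/17)/(1/10) = 20/17. Since 20/17 ≥ 1, the smallest root in [0, 1] is s = 1.)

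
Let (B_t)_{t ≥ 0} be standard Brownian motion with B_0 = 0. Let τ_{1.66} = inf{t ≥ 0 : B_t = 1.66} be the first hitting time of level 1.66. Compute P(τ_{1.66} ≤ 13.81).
P(τ_{1.66} ≤ 13.81) = 2(1 − Φ(1.66/√13.81)) = 2(1 − Φ(0.4467)) ≈ 0.6551

By the reflection principle for standard BM, P(τ_b ≤ t) = 2 · P(B_t ≥ b). Since B_t ~ N(0, t), P(B_t ≥ 1.66) = 1 − Φ(1.66/√t) = 1 − Φ(1.66/√13.81) = 1 − Φ(0.4467) ≈ 0.32755. Doubling: P(τ_{1.66} ≤ 13.81) ≈ 2 · 0.32755 = 0.65510 ≈ 0.6551.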